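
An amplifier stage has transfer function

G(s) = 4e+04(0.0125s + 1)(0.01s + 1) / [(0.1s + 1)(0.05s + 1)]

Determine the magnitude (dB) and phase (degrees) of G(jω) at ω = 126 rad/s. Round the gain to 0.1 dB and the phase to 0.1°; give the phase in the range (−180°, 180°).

63.5 dB, -57.3°

At ω = 126 rad/s:
zero (1 + j126·0.0125) = 1 + j1.575 → |·| ≈ 1.8656, ∠ ≈ 57.59°
zero (1 + j126·0.01) = 1 + j1.26 → |·| ≈ 1.6086, ∠ ≈ 51.56°
pole (1 + j126·0.1) = 1 + j12.6 → |·| ≈ 12.64, ∠ ≈ 85.46°
pole (1 + j126·0.05) = 1 + j6.3 → |·| ≈ 6.3789, ∠ ≈ 80.98°
|G| = 4e+04 · 1.8656 · 1.6086 / (12.64 · 6.3789) ≈ 1488.8
Gain = 20 log₁₀(1488.8) ≈ 63.46 dB
∠G = (57.59° + 51.56°) − (85.46° + 80.98°) = -57.29°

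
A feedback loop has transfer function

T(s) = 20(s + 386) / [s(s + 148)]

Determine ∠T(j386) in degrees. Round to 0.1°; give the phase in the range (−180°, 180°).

At s = jω = j386:
zero (s+386): 386 + j386 → |·| = √(386²+386²) = √297992 ≈ 545.89, ∠ = arctan(386/386) ≈ 45.00°
pole (s+148): 148 + j386 → |·| = √(148²+386²) = √170900 ≈ 413.4, ∠ = arctan(386/148) ≈ 69.02°
pole at origin: |s| = 386, ∠ = 90.00° (in denominator)
∠T = 45.00° − 159.02° = -114.02°

-114.0°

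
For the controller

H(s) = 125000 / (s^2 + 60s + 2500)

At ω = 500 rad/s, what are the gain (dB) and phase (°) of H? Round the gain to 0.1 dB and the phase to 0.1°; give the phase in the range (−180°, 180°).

-6.0 dB, -173.1°

At s = jω = j500:
quadratic: (j500)² + 60·j500 + 2500 = -247500 + j30000 → |·| ≈ 2.4931e+05, ∠ ≈ 173.09°
|H| = 125000 / 2.4931e+05 ≈ 0.50138
Gain = 20 log₁₀(0.50138) ≈ -6.00 dB
∠H = 0.00° − 173.09° = -173.09°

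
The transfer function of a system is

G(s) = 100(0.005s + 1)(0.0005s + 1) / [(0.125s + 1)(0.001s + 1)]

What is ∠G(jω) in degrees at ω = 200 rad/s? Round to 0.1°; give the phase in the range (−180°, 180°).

At ω = 200 rad/s:
zero (1 + j200·0.005) = 1 + j1 → |·| ≈ 1.4142, ∠ ≈ 45.00°
zero (1 + j200·0.0005) = 1 + j0.1 → |·| ≈ 1.005, ∠ ≈ 5.71°
pole (1 + j200·0.125) = 1 + j25 → |·| ≈ 25.02, ∠ ≈ 87.71°
pole (1 + j200·0.001) = 1 + j0.2 → |·| ≈ 1.0198, ∠ ≈ 11.31°
∠G = (45.00° + 5.71°) − (87.71° + 11.31°) = -48.31°

-48.3°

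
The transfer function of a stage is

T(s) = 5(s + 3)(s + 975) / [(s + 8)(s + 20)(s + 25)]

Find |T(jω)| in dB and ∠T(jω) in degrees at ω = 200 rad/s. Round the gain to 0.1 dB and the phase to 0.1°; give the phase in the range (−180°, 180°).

At s = jω = j200:
zero (s+3): 3 + j200 → |·| = √(3²+200²) = √40009 ≈ 200.02, ∠ = arctan(200/3) ≈ 89.14°
zero (s+975): 975 + j200 → |·| = √(975²+200²) = √990625 ≈ 995.3, ∠ = arctan(200/975) ≈ 11.59°
pole (s+8): 8 + j200 → |·| = √(8²+200²) = √40064 ≈ 200.16, ∠ = arctan(200/8) ≈ 87.71°
pole (s+20): 20 + j200 → |·| = √(20²+200²) = √40400 ≈ 201, ∠ = arctan(200/20) ≈ 84.29°
pole (s+25): 25 + j200 → |·| = √(25²+200²) = √40625 ≈ 201.56, ∠ = arctan(200/25) ≈ 82.87°
|T| = 5 · 1.9908e+05 / 8.1092e+06 ≈ 0.12275
Gain = 20 log₁₀(0.12275) ≈ -18.22 dB
∠T = 100.73° − 254.87° = -154.14°

-18.2 dB, -154.1°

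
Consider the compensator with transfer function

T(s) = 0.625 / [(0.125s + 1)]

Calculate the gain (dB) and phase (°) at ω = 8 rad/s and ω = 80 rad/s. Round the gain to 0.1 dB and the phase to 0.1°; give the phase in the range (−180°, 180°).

At ω = 8 rad/s:
pole (1 + j8·0.125) = 1 + j1 → |·| ≈ 1.4142, ∠ ≈ 45.00°
|T| = 0.625 · 1 / (1.4142) ≈ 0.44195
Gain = 20 log₁₀(0.44195) ≈ -7.09 dB
∠T = (0°) − (45.00°) = -45.00°

At ω = 80 rad/s:
pole (1 + j80·0.125) = 1 + j10 → |·| ≈ 10.05, ∠ ≈ 84.29°
|T| = 0.625 · 1 / (10.05) ≈ 0.062189
Gain = 20 log₁₀(0.062189) ≈ -24.13 dB
∠T = (0°) − (84.29°) = -84.29°

ω = 8: -7.1 dB, -45.0°; ω = 80: -24.1 dB, -84.3°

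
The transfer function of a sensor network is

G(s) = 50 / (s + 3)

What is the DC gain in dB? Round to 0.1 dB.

G(0) = 50 / 3 ≈ 16.667
20 log₁₀(16.667) ≈ 24.44 dB

24.4 dB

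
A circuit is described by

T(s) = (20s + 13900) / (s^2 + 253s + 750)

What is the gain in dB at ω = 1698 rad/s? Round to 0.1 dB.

Substitute s = j1698:
Numerator: 20(j1698) + 13900 = 13900 + j33960
Denominator: (j1698)^2 + 253(j1698) + 750 = -2882454 + j429594
|N| = √(13900² + 33960²) ≈ 36695, ∠N ≈ 67.74°
|D| = √(2882454² + 429594²) ≈ 2.9143e+06, ∠D ≈ 171.52°
|T| = 36695 / 2.9143e+06 ≈ 0.012591
Gain = 20 log₁₀(0.012591) ≈ -38.00 dB

-38.0 dB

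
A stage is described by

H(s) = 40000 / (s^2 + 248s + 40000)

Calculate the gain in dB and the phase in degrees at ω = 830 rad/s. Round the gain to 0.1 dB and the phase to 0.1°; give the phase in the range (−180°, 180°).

At s = jω = j830:
quadratic: (j830)² + 248·j830 + 40000 = -648900 + j205840 → |·| ≈ 6.8077e+05, ∠ ≈ 162.40°
|H| = 40000 / 6.8077e+05 ≈ 0.058757
Gain = 20 log₁₀(0.058757) ≈ -24.62 dB
∠H = 0.00° − 162.40° = -162.40°

-24.6 dB, -162.4°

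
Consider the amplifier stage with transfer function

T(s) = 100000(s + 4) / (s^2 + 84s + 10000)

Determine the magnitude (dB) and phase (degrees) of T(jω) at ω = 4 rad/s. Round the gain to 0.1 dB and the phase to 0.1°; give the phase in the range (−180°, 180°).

At s = jω = j4:
zero (s+4): 4 + j4 → |·| = √(4²+4²) = √32 ≈ 5.6569, ∠ = arctan(4/4) ≈ 45.00°
quadratic: (j4)² + 84·j4 + 10000 = 9984 + j336 → |·| ≈ 9989.7, ∠ ≈ 1.93°
|T| = 100000 · 5.6569 / 9989.7 ≈ 56.627
Gain = 20 log₁₀(56.627) ≈ 35.06 dB
∠T = 45.00° − 1.93° = 43.07°

35.1 dB, 43.1°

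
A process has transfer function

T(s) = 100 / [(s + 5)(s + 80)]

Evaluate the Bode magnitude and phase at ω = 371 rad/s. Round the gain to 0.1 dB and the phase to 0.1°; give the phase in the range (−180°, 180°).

-63.0 dB, -167.1°

At s = jω = j371:
pole (s+5): 5 + j371 → |·| = √(5²+371²) = √137666 ≈ 371.03, ∠ = arctan(371/5) ≈ 89.23°
pole (s+80): 80 + j371 → |·| = √(80²+371²) = √144041 ≈ 379.53, ∠ = arctan(371/80) ≈ 77.83°
|T| = 100 / 1.4082e+05 ≈ 0.00071013
Gain = 20 log₁₀(0.00071013) ≈ -62.97 dB
∠T = 0.00° − 167.06° = -167.06°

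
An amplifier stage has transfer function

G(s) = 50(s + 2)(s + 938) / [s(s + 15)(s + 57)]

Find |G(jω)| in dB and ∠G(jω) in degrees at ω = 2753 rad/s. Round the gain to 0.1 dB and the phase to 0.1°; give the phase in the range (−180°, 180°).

At s = jω = j2753:
zero (s+2): 2 + j2753 → |·| = √(2²+2753²) = √7579013 ≈ 2753, ∠ = arctan(2753/2) ≈ 89.96°
zero (s+938): 938 + j2753 → |·| = √(938²+2753²) = √8458853 ≈ 2908.4, ∠ = arctan(2753/938) ≈ 71.19°
pole (s+15): 15 + j2753 → |·| = √(15²+2753²) = √7579234 ≈ 2753, ∠ = arctan(2753/15) ≈ 89.69°
pole (s+57): 57 + j2753 → |·| = √(57²+2753²) = √7582258 ≈ 2753.6, ∠ = arctan(2753/57) ≈ 88.81°
pole at origin: |s| = 2753, ∠ = 90.00° (in denominator)
|G| = 50 · 8.0068e+06 / 2.087e+10 ≈ 0.019183
Gain = 20 log₁₀(0.019183) ≈ -34.34 dB
∠G = 161.15° − 268.50° = -107.35°

-34.3 dB, -107.4°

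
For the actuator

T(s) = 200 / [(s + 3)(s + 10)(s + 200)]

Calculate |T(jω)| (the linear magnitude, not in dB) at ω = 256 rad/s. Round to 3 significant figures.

9.39e-06

At s = jω = j256:
pole (s+3): 3 + j256 → |·| = √(3²+256²) = √65545 ≈ 256.02, ∠ = arctan(256/3) ≈ 89.33°
pole (s+10): 10 + j256 → |·| = √(10²+256²) = √65636 ≈ 256.2, ∠ = arctan(256/10) ≈ 87.76°
pole (s+200): 200 + j256 → |·| = √(200²+256²) = √105536 ≈ 324.86, ∠ = arctan(256/200) ≈ 52.00°
|T| = 200 / 2.1308e+07 ≈ 9.3861e-06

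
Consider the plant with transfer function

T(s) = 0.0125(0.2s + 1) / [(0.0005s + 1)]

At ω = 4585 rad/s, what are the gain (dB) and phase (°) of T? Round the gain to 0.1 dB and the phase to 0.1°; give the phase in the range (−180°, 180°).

13.2 dB, 23.5°

At ω = 4585 rad/s:
zero (1 + j4585·0.2) = 1 + j917 → |·| ≈ 917, ∠ ≈ 89.94°
pole (1 + j4585·0.0005) = 1 + j2.2925 → |·| ≈ 2.5011, ∠ ≈ 66.43°
|T| = 0.0125 · 917 / (2.5011) ≈ 4.583
Gain = 20 log₁₀(4.583) ≈ 13.22 dB
∠T = (89.94°) − (66.43°) = 23.51°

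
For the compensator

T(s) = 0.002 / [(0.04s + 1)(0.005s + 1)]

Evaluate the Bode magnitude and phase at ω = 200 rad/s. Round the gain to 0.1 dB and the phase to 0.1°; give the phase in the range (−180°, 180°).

-75.1 dB, -127.9°

At ω = 200 rad/s:
pole (1 + j200·0.04) = 1 + j8 → |·| ≈ 8.0623, ∠ ≈ 82.87°
pole (1 + j200·0.005) = 1 + j1 → |·| ≈ 1.4142, ∠ ≈ 45.00°
|T| = 0.002 · 1 / (8.0623 · 1.4142) ≈ 0.00017541
Gain = 20 log₁₀(0.00017541) ≈ -75.12 dB
∠T = (0°) − (82.87° + 45.00°) = -127.87°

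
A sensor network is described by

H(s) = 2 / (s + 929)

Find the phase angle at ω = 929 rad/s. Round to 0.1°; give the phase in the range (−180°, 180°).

-45.0°

Substitute s = j929:
Numerator: 2 = 2 + j0
Denominator: (j929) + 929 = 929 + j929
|N| = √(2² + 0²) ≈ 2, ∠N ≈ 0.00°
|D| = √(929² + 929²) ≈ 1313.8, ∠D ≈ 45.00°
∠H = 0.00° − 45.00° = -45.00°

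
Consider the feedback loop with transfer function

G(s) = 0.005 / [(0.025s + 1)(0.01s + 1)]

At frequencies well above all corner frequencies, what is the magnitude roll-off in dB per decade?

Each pole contributes −20 dB/decade at high frequency; each zero contributes +20 dB/decade.
Net: 0 zero(s) − 2 pole(s) → -40 dB/decade.

-40 dB/decade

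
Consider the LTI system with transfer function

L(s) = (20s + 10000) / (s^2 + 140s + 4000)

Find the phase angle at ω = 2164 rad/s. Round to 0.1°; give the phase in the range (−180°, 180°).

-99.3°

Substitute s = j2164:
Numerator: 20(j2164) + 10000 = 10000 + j43280
Denominator: (j2164)^2 + 140(j2164) + 4000 = -4678896 + j302960
|N| = √(10000² + 43280²) ≈ 44420, ∠N ≈ 76.99°
|D| = √(4678896² + 302960²) ≈ 4.6887e+06, ∠D ≈ 176.30°
∠L = 76.99° − 176.30° = -99.31°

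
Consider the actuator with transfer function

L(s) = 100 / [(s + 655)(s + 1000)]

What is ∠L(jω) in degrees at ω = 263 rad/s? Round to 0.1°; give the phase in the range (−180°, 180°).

-36.6°

At s = jω = j263:
pole (s+655): 655 + j263 → |·| = √(655²+263²) = √498194 ≈ 705.83, ∠ = arctan(263/655) ≈ 21.88°
pole (s+1000): 1000 + j263 → |·| = √(1000²+263²) = √1069169 ≈ 1034, ∠ = arctan(263/1000) ≈ 14.74°
∠L = 0.00° − 36.62° = -36.62°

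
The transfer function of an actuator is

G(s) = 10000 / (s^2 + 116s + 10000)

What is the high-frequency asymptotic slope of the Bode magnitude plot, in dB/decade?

-40 dB/decade

Each pole contributes −20 dB/decade at high frequency; each zero contributes +20 dB/decade.
Net: 0 zero(s) − 2 pole(s) → -40 dB/decade.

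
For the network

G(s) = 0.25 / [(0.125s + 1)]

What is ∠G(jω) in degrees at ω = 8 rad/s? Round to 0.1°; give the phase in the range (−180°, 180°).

At ω = 8 rad/s:
pole (1 + j8·0.125) = 1 + j1 → |·| ≈ 1.4142, ∠ ≈ 45.00°
∠G = (0°) − (45.00°) = -45.00°

-45.0°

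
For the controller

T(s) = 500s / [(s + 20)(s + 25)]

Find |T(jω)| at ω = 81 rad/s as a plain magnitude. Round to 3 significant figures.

5.73

At s = jω = j81:
zero at origin: s = j81 → |·| = 81, ∠ = 90.00°
pole (s+20): 20 + j81 → |·| = √(20²+81²) = √6961 ≈ 83.433, ∠ = arctan(81/20) ≈ 76.13°
pole (s+25): 25 + j81 → |·| = √(25²+81²) = √7186 ≈ 84.77, ∠ = arctan(81/25) ≈ 72.85°
|T| = 500 · 81 / 7072.6 ≈ 5.7263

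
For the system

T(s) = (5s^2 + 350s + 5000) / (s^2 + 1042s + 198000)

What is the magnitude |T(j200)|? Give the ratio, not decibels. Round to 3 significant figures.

Substitute s = j200:
Numerator: 5(j200)^2 + 350(j200) + 5000 = -195000 + j70000
Denominator: (j200)^2 + 1042(j200) + 198000 = 158000 + j208400
|N| = √(195000² + 70000²) ≈ 2.0718e+05, ∠N ≈ 160.25°
|D| = √(158000² + 208400²) ≈ 2.6152e+05, ∠D ≈ 52.83°
|T| = 2.0718e+05 / 2.6152e+05 ≈ 0.79221

0.792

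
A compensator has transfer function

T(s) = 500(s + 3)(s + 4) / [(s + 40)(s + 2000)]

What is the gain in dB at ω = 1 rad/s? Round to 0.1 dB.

-21.8 dB

At s = jω = j1:
zero (s+3): 3 + j1 → |·| = √(3²+1²) = √10 ≈ 3.1623, ∠ = arctan(1/3) ≈ 18.43°
zero (s+4): 4 + j1 → |·| = √(4²+1²) = √17 ≈ 4.1231, ∠ = arctan(1/4) ≈ 14.04°
pole (s+40): 40 + j1 → |·| = √(40²+1²) = √1601 ≈ 40.012, ∠ = arctan(1/40) ≈ 1.43°
pole (s+2000): 2000 + j1 → |·| = √(2000²+1²) = √4000001 ≈ 2000, ∠ = arctan(1/2000) ≈ 0.03°
|T| = 500 · 13.038 / 80024 ≈ 0.081463
Gain = 20 log₁₀(0.081463) ≈ -21.78 dB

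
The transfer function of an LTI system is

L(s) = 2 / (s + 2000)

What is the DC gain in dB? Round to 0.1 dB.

L(0) = 2 / (2000) = 0.001
20 log₁₀(0.001) ≈ -60.00 dB

-60.0 dB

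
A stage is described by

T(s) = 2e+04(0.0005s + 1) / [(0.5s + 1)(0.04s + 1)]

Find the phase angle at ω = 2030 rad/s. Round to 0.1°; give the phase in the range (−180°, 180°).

-133.8°

At ω = 2030 rad/s:
zero (1 + j2030·0.0005) = 1 + j1.015 → |·| ≈ 1.4249, ∠ ≈ 45.43°
pole (1 + j2030·0.5) = 1 + j1015 → |·| ≈ 1015, ∠ ≈ 89.94°
pole (1 + j2030·0.04) = 1 + j81.2 → |·| ≈ 81.206, ∠ ≈ 89.29°
∠T = (45.43°) − (89.94° + 89.29°) = -133.80°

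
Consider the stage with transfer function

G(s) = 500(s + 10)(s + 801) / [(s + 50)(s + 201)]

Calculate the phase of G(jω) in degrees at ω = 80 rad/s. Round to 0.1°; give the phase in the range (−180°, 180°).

At s = jω = j80:
zero (s+10): 10 + j80 → |·| = √(10²+80²) = √6500 ≈ 80.623, ∠ = arctan(80/10) ≈ 82.87°
zero (s+801): 801 + j80 → |·| = √(801²+80²) = √648001 ≈ 804.99, ∠ = arctan(80/801) ≈ 5.70°
pole (s+50): 50 + j80 → |·| = √(50²+80²) = √8900 ≈ 94.34, ∠ = arctan(80/50) ≈ 57.99°
pole (s+201): 201 + j80 → |·| = √(201²+80²) = √46801 ≈ 216.34, ∠ = arctan(80/201) ≈ 21.70°
∠G = 88.57° − 79.69° = 8.88°

8.9°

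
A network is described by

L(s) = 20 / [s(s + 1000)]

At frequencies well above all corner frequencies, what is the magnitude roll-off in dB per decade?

Each pole contributes −20 dB/decade at high frequency; each zero contributes +20 dB/decade.
Net: 0 zero(s) − 2 pole(s) → -40 dB/decade.

-40 dB/decade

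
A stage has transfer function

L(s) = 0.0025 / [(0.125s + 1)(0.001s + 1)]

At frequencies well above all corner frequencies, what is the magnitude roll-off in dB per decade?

-40 dB/decade

Each pole contributes −20 dB/decade at high frequency; each zero contributes +20 dB/decade.
Net: 0 zero(s) − 2 pole(s) → -40 dB/decade.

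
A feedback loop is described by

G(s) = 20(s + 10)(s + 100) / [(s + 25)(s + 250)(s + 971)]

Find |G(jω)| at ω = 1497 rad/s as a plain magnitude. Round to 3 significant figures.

At s = jω = j1497:
zero (s+10): 10 + j1497 → |·| = √(10²+1497²) = √2241109 ≈ 1497, ∠ = arctan(1497/10) ≈ 89.62°
zero (s+100): 100 + j1497 → |·| = √(100²+1497²) = √2251009 ≈ 1500.3, ∠ = arctan(1497/100) ≈ 86.18°
pole (s+25): 25 + j1497 → |·| = √(25²+1497²) = √2241634 ≈ 1497.2, ∠ = arctan(1497/25) ≈ 89.04°
pole (s+250): 250 + j1497 → |·| = √(250²+1497²) = √2303509 ≈ 1517.7, ∠ = arctan(1497/250) ≈ 80.52°
pole (s+971): 971 + j1497 → |·| = √(971²+1497²) = √3183850 ≈ 1784.3, ∠ = arctan(1497/971) ≈ 57.03°
|G| = 20 · 2.2459e+06 / 4.0545e+09 ≈ 0.011079

0.0111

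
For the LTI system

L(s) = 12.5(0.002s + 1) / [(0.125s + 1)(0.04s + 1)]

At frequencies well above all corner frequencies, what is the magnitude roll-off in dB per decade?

Each pole contributes −20 dB/decade at high frequency; each zero contributes +20 dB/decade.
Net: 1 zero(s) − 2 pole(s) → -20 dB/decade.

-20 dB/decade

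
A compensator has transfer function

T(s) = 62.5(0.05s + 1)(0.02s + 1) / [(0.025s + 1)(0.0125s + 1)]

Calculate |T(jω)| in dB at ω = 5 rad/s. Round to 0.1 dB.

36.1 dB

At ω = 5 rad/s:
zero (1 + j5·0.05) = 1 + j0.25 → |·| ≈ 1.0308, ∠ ≈ 14.04°
zero (1 + j5·0.02) = 1 + j0.1 → |·| ≈ 1.005, ∠ ≈ 5.71°
pole (1 + j5·0.025) = 1 + j0.125 → |·| ≈ 1.0078, ∠ ≈ 7.13°
pole (1 + j5·0.0125) = 1 + j0.0625 → |·| ≈ 1.002, ∠ ≈ 3.58°
|T| = 62.5 · 1.0308 · 1.005 / (1.0078 · 1.002) ≈ 64.118
Gain = 20 log₁₀(64.118) ≈ 36.14 dB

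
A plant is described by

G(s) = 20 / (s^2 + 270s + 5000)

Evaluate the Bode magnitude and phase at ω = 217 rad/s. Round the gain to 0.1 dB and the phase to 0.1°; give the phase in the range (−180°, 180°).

Substitute s = j217:
Numerator: 20 = 20 + j0
Denominator: (j217)^2 + 270(j217) + 5000 = -42089 + j58590
|N| = √(20² + 0²) ≈ 20, ∠N ≈ 0.00°
|D| = √(42089² + 58590²) ≈ 72141, ∠D ≈ 125.69°
|G| = 20 / 72141 ≈ 0.00027723
Gain = 20 log₁₀(0.00027723) ≈ -71.14 dB
∠G = 0.00° − 125.69° = -125.69°

-71.1 dB, -125.7°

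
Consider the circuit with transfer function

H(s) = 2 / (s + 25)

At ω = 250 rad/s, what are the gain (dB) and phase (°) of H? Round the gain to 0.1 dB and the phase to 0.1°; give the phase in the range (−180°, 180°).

-42.0 dB, -84.3°

Substitute s = j250:
Numerator: 2 = 2 + j0
Denominator: (j250) + 25 = 25 + j250
|N| = √(2² + 0²) ≈ 2, ∠N ≈ 0.00°
|D| = √(25² + 250²) ≈ 251.25, ∠D ≈ 84.29°
|H| = 2 / 251.25 ≈ 0.0079602
Gain = 20 log₁₀(0.0079602) ≈ -41.98 dB
∠H = 0.00° − 84.29° = -84.29°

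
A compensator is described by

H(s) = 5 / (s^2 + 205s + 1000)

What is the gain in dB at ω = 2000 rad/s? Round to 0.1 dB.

Substitute s = j2000:
Numerator: 5 = 5 + j0
Denominator: (j2000)^2 + 205(j2000) + 1000 = -3999000 + j410000
|N| = √(5² + 0²) ≈ 5, ∠N ≈ 0.00°
|D| = √(3999000² + 410000²) ≈ 4.02e+06, ∠D ≈ 174.15°
|H| = 5 / 4.02e+06 ≈ 1.2438e-06
Gain = 20 log₁₀(1.2438e-06) ≈ -118.10 dB

-118.1 dB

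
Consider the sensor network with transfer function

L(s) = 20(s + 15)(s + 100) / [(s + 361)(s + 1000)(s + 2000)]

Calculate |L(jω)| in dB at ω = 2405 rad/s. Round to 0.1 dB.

-44.7 dB

At s = jω = j2405:
zero (s+15): 15 + j2405 → |·| = √(15²+2405²) = √5784250 ≈ 2405, ∠ = arctan(2405/15) ≈ 89.64°
zero (s+100): 100 + j2405 → |·| = √(100²+2405²) = √5794025 ≈ 2407.1, ∠ = arctan(2405/100) ≈ 87.62°
pole (s+361): 361 + j2405 → |·| = √(361²+2405²) = √5914346 ≈ 2431.9, ∠ = arctan(2405/361) ≈ 81.46°
pole (s+1000): 1000 + j2405 → |·| = √(1000²+2405²) = √6784025 ≈ 2604.6, ∠ = arctan(2405/1000) ≈ 67.42°
pole (s+2000): 2000 + j2405 → |·| = √(2000²+2405²) = √9784025 ≈ 3127.9, ∠ = arctan(2405/2000) ≈ 50.25°
|L| = 20 · 5.7891e+06 / 1.9813e+10 ≈ 0.0058437
Gain = 20 log₁₀(0.0058437) ≈ -44.67 dB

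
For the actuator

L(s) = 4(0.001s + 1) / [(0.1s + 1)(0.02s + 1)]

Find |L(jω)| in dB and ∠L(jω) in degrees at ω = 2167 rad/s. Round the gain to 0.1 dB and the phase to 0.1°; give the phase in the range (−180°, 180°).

-59.9 dB, -113.2°

At ω = 2167 rad/s:
zero (1 + j2167·0.001) = 1 + j2.167 → |·| ≈ 2.3866, ∠ ≈ 65.23°
pole (1 + j2167·0.1) = 1 + j216.7 → |·| ≈ 216.7, ∠ ≈ 89.74°
pole (1 + j2167·0.02) = 1 + j43.34 → |·| ≈ 43.352, ∠ ≈ 88.68°
|L| = 4 · 2.3866 / (216.7 · 43.352) ≈ 0.0010162
Gain = 20 log₁₀(0.0010162) ≈ -59.86 dB
∠L = (65.23°) − (89.74° + 88.68°) = -113.19°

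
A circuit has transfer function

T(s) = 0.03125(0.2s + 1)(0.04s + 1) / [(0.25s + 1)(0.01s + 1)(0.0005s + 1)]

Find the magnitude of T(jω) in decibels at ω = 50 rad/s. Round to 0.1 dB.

At ω = 50 rad/s:
zero (1 + j50·0.2) = 1 + j10 → |·| ≈ 10.05, ∠ ≈ 84.29°
zero (1 + j50·0.04) = 1 + j2 → |·| ≈ 2.2361, ∠ ≈ 63.43°
pole (1 + j50·0.25) = 1 + j12.5 → |·| ≈ 12.54, ∠ ≈ 85.43°
pole (1 + j50·0.01) = 1 + j0.5 → |·| ≈ 1.118, ∠ ≈ 26.57°
pole (1 + j50·0.0005) = 1 + j0.025 → |·| ≈ 1.0003, ∠ ≈ 1.43°
|T| = 0.03125 · 10.05 · 2.2361 / (12.54 · 1.118 · 1.0003) ≈ 0.050077
Gain = 20 log₁₀(0.050077) ≈ -26.01 dB

-26.0 dB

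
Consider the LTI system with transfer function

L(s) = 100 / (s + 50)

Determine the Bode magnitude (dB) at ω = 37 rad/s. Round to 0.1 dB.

At s = jω = j37:
pole (s+50): 50 + j37 → |·| = √(50²+37²) = √3869 ≈ 62.201, ∠ = arctan(37/50) ≈ 36.50°
|L| = 100 / 62.201 ≈ 1.6077
Gain = 20 log₁₀(1.6077) ≈ 4.12 dB

4.1 dB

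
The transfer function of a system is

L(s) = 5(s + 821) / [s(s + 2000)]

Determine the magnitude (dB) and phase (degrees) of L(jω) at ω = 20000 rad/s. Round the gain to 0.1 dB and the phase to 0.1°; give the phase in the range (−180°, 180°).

-72.1 dB, -86.6°

At s = jω = j20000:
zero (s+821): 821 + j20000 → |·| = √(821²+20000²) = √400674041 ≈ 20017, ∠ = arctan(20000/821) ≈ 87.65°
pole (s+2000): 2000 + j20000 → |·| = √(2000²+20000²) = √404000000 ≈ 20100, ∠ = arctan(20000/2000) ≈ 84.29°
pole at origin: |s| = 20000, ∠ = 90.00° (in denominator)
|L| = 5 · 20017 / 4.02e+08 ≈ 0.00024897
Gain = 20 log₁₀(0.00024897) ≈ -72.08 dB
∠L = 87.65° − 174.29° = -86.64°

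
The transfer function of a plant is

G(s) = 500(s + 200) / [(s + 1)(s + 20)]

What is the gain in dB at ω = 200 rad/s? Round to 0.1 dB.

10.9 dB

At s = jω = j200:
zero (s+200): 200 + j200 → |·| = √(200²+200²) = √80000 ≈ 282.84, ∠ = arctan(200/200) ≈ 45.00°
pole (s+1): 1 + j200 → |·| = √(1²+200²) = √40001 ≈ 200, ∠ = arctan(200/1) ≈ 89.71°
pole (s+20): 20 + j200 → |·| = √(20²+200²) = √40400 ≈ 201, ∠ = arctan(200/20) ≈ 84.29°
|G| = 500 · 282.84 / 40200 ≈ 3.5179
Gain = 20 log₁₀(3.5179) ≈ 10.93 dB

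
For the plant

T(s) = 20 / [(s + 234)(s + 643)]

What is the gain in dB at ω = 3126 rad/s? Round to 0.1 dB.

-114.0 dB

At s = jω = j3126:
pole (s+234): 234 + j3126 → |·| = √(234²+3126²) = √9826632 ≈ 3134.7, ∠ = arctan(3126/234) ≈ 85.72°
pole (s+643): 643 + j3126 → |·| = √(643²+3126²) = √10185325 ≈ 3191.4, ∠ = arctan(3126/643) ≈ 78.38°
|T| = 20 / 1.0004e+07 ≈ 1.9992e-06
Gain = 20 log₁₀(1.9992e-06) ≈ -113.98 dB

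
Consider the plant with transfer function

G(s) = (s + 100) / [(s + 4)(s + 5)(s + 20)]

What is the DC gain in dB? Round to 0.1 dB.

-12.0 dB

G(0) = 1·100 / (4·5·20) = 0.25
20 log₁₀(0.25) ≈ -12.04 dB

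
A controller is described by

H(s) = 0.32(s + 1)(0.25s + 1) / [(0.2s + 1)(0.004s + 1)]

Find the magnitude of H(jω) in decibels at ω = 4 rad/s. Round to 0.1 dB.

3.3 dB

At ω = 4 rad/s:
zero (1 + j4·1) = 1 + j4 → |·| ≈ 4.1231, ∠ ≈ 75.96°
zero (1 + j4·0.25) = 1 + j1 → |·| ≈ 1.4142, ∠ ≈ 45.00°
pole (1 + j4·0.2) = 1 + j0.8 → |·| ≈ 1.2806, ∠ ≈ 38.66°
pole (1 + j4·0.004) = 1 + j0.016 → |·| ≈ 1.0001, ∠ ≈ 0.92°
|H| = 0.32 · 4.1231 · 1.4142 / (1.2806 · 1.0001) ≈ 1.4569
Gain = 20 log₁₀(1.4569) ≈ 3.27 dB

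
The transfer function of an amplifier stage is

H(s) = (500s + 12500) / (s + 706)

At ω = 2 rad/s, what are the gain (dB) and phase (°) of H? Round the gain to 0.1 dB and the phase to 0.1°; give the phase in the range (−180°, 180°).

25.0 dB, 4.4°

Substitute s = j2:
Numerator: 500(j2) + 12500 = 12500 + j1000
Denominator: (j2) + 706 = 706 + j2
|N| = √(12500² + 1000²) ≈ 12540, ∠N ≈ 4.57°
|D| = √(706² + 2²) ≈ 706, ∠D ≈ 0.16°
|H| = 12540 / 706 ≈ 17.762
Gain = 20 log₁₀(17.762) ≈ 24.99 dB
∠H = 4.57° − 0.16° = 4.41°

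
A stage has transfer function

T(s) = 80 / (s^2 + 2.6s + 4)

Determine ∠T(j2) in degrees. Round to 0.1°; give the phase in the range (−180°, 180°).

At s = jω = j2:
quadratic: (j2)² + 2.6·j2 + 4 = 0 + j5.2 → |·| ≈ 5.2, ∠ ≈ 90.00°
∠T = 0.00° − 90.00° = -90.00°

-90.0°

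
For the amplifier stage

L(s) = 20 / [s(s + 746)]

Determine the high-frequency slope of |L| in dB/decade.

-40 dB/decade

Each pole contributes −20 dB/decade at high frequency; each zero contributes +20 dB/decade.
Net: 0 zero(s) − 2 pole(s) → -40 dB/decade.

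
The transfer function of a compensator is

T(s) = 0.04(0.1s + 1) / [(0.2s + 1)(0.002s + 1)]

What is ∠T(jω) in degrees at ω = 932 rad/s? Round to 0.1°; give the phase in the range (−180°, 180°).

-62.1°

At ω = 932 rad/s:
zero (1 + j932·0.1) = 1 + j93.2 → |·| ≈ 93.205, ∠ ≈ 89.39°
pole (1 + j932·0.2) = 1 + j186.4 → |·| ≈ 186.4, ∠ ≈ 89.69°
pole (1 + j932·0.002) = 1 + j1.864 → |·| ≈ 2.1153, ∠ ≈ 61.79°
∠T = (89.39°) − (89.69° + 61.79°) = -62.09°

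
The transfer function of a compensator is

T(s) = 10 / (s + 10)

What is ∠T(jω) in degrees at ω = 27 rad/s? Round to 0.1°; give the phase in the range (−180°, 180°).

-69.7°

Substitute s = j27:
Numerator: 10 = 10 + j0
Denominator: (j27) + 10 = 10 + j27
|N| = √(10² + 0²) ≈ 10, ∠N ≈ 0.00°
|D| = √(10² + 27²) ≈ 28.792, ∠D ≈ 69.68°
∠T = 0.00° − 69.68° = -69.68°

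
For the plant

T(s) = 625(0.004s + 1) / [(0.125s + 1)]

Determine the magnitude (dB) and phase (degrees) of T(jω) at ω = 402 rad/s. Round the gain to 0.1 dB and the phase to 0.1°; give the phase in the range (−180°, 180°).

27.4 dB, -30.7°

At ω = 402 rad/s:
zero (1 + j402·0.004) = 1 + j1.608 → |·| ≈ 1.8936, ∠ ≈ 58.12°
pole (1 + j402·0.125) = 1 + j50.25 → |·| ≈ 50.26, ∠ ≈ 88.86°
|T| = 625 · 1.8936 / (50.26) ≈ 23.548
Gain = 20 log₁₀(23.548) ≈ 27.44 dB
∠T = (58.12°) − (88.86°) = -30.74°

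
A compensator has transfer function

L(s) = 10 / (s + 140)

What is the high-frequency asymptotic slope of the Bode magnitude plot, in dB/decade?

Each pole contributes −20 dB/decade at high frequency; each zero contributes +20 dB/decade.
Net: 0 zero(s) − 1 pole(s) → -20 dB/decade.

-20 dB/decade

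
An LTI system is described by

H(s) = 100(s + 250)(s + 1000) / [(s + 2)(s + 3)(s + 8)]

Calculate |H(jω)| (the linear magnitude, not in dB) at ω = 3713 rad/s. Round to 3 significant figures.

0.0280

At s = jω = j3713:
zero (s+250): 250 + j3713 → |·| = √(250²+3713²) = √13848869 ≈ 3721.4, ∠ = arctan(3713/250) ≈ 86.15°
zero (s+1000): 1000 + j3713 → |·| = √(1000²+3713²) = √14786369 ≈ 3845.3, ∠ = arctan(3713/1000) ≈ 74.93°
pole (s+2): 2 + j3713 → |·| = √(2²+3713²) = √13786373 ≈ 3713, ∠ = arctan(3713/2) ≈ 89.97°
pole (s+3): 3 + j3713 → |·| = √(3²+3713²) = √13786378 ≈ 3713, ∠ = arctan(3713/3) ≈ 89.95°
pole (s+8): 8 + j3713 → |·| = √(8²+3713²) = √13786433 ≈ 3713, ∠ = arctan(3713/8) ≈ 89.88°
|H| = 100 · 1.431e+07 / 5.1189e+10 ≈ 0.027955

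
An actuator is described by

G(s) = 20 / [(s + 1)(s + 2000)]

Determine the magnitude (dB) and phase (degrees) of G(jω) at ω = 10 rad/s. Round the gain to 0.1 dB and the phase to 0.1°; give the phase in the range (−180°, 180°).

At s = jω = j10:
pole (s+1): 1 + j10 → |·| = √(1²+10²) = √101 ≈ 10.05, ∠ = arctan(10/1) ≈ 84.29°
pole (s+2000): 2000 + j10 → |·| = √(2000²+10²) = √4000100 ≈ 2000, ∠ = arctan(10/2000) ≈ 0.29°
|G| = 20 / 20100 ≈ 0.00099502
Gain = 20 log₁₀(0.00099502) ≈ -60.04 dB
∠G = 0.00° − 84.58° = -84.58°

-60.0 dB, -84.6°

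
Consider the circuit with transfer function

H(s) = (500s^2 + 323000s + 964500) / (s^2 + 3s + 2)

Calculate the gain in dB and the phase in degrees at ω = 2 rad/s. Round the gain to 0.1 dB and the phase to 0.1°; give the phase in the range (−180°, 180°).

Substitute s = j2:
Numerator: 500(j2)^2 + 323000(j2) + 964500 = 962500 + j646000
Denominator: (j2)^2 + 3(j2) + 2 = -2 + j6
|N| = √(962500² + 646000²) ≈ 1.1592e+06, ∠N ≈ 33.87°
|D| = √(2² + 6²) ≈ 6.3246, ∠D ≈ 108.43°
|H| = 1.1592e+06 / 6.3246 ≈ 1.8328e+05
Gain = 20 log₁₀(1.8328e+05) ≈ 105.26 dB
∠H = 33.87° − 108.43° = -74.56°

105.3 dB, -74.6°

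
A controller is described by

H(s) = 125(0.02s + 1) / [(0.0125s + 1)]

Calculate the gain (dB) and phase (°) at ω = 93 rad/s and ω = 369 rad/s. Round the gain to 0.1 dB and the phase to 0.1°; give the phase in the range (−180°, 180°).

ω = 93: 44.7 dB, 12.4°; ω = 369: 45.9 dB, 4.5°

At ω = 93 rad/s:
zero (1 + j93·0.02) = 1 + j1.86 → |·| ≈ 2.1118, ∠ ≈ 61.74°
pole (1 + j93·0.0125) = 1 + j1.1625 → |·| ≈ 1.5334, ∠ ≈ 49.30°
|H| = 125 · 2.1118 / (1.5334) ≈ 172.15
Gain = 20 log₁₀(172.15) ≈ 44.72 dB
∠H = (61.74°) − (49.30°) = 12.44°

At ω = 369 rad/s:
zero (1 + j369·0.02) = 1 + j7.38 → |·| ≈ 7.4474, ∠ ≈ 82.28°
pole (1 + j369·0.0125) = 1 + j4.6125 → |·| ≈ 4.7197, ∠ ≈ 77.77°
|H| = 125 · 7.4474 / (4.7197) ≈ 197.24
Gain = 20 log₁₀(197.24) ≈ 45.90 dB
∠H = (82.28°) − (77.77°) = 4.51°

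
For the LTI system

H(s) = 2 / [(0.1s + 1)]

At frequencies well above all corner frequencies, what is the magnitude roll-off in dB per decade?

Each pole contributes −20 dB/decade at high frequency; each zero contributes +20 dB/decade.
Net: 0 zero(s) − 1 pole(s) → -20 dB/decade.

-20 dB/decade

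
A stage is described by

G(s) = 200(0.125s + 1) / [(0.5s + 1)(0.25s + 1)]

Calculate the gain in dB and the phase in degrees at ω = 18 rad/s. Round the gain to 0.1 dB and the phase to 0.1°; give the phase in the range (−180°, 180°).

21.4 dB, -95.1°

At ω = 18 rad/s:
zero (1 + j18·0.125) = 1 + j2.25 → |·| ≈ 2.4622, ∠ ≈ 66.04°
pole (1 + j18·0.5) = 1 + j9 → |·| ≈ 9.0554, ∠ ≈ 83.66°
pole (1 + j18·0.25) = 1 + j4.5 → |·| ≈ 4.6098, ∠ ≈ 77.47°
|G| = 200 · 2.4622 / (9.0554 · 4.6098) ≈ 11.797
Gain = 20 log₁₀(11.797) ≈ 21.44 dB
∠G = (66.04°) − (83.66° + 77.47°) = -95.09°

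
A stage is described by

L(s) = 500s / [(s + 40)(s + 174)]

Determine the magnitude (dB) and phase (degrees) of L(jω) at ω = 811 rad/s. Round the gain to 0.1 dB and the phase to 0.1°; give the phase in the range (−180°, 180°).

At s = jω = j811:
zero at origin: s = j811 → |·| = 811, ∠ = 90.00°
pole (s+40): 40 + j811 → |·| = √(40²+811²) = √659321 ≈ 811.99, ∠ = arctan(811/40) ≈ 87.18°
pole (s+174): 174 + j811 → |·| = √(174²+811²) = √687997 ≈ 829.46, ∠ = arctan(811/174) ≈ 77.89°
|L| = 500 · 811 / 6.7351e+05 ≈ 0.60207
Gain = 20 log₁₀(0.60207) ≈ -4.41 dB
∠L = 90.00° − 165.07° = -75.07°

-4.4 dB, -75.1°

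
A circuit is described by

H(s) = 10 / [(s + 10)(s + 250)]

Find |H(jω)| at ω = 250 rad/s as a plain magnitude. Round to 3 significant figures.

0.000113

At s = jω = j250:
pole (s+10): 10 + j250 → |·| = √(10²+250²) = √62600 ≈ 250.2, ∠ = arctan(250/10) ≈ 87.71°
pole (s+250): 250 + j250 → |·| = √(250²+250²) = √125000 ≈ 353.55, ∠ = arctan(250/250) ≈ 45.00°
|H| = 10 / 88458 ≈ 0.00011305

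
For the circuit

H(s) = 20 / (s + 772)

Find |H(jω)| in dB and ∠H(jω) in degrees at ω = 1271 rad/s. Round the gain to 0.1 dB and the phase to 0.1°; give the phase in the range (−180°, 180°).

At s = jω = j1271:
pole (s+772): 772 + j1271 → |·| = √(772²+1271²) = √2211425 ≈ 1487.1, ∠ = arctan(1271/772) ≈ 58.73°
|H| = 20 / 1487.1 ≈ 0.013449
Gain = 20 log₁₀(0.013449) ≈ -37.43 dB
∠H = 0.00° − 58.73° = -58.73°

-37.4 dB, -58.7°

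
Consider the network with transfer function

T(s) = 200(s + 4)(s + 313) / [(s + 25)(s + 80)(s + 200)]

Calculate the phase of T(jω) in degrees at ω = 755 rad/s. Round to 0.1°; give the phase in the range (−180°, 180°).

-90.0°

At s = jω = j755:
zero (s+4): 4 + j755 → |·| = √(4²+755²) = √570041 ≈ 755.01, ∠ = arctan(755/4) ≈ 89.70°
zero (s+313): 313 + j755 → |·| = √(313²+755²) = √667994 ≈ 817.31, ∠ = arctan(755/313) ≈ 67.48°
pole (s+25): 25 + j755 → |·| = √(25²+755²) = √570650 ≈ 755.41, ∠ = arctan(755/25) ≈ 88.10°
pole (s+80): 80 + j755 → |·| = √(80²+755²) = √576425 ≈ 759.23, ∠ = arctan(755/80) ≈ 83.95°
pole (s+200): 200 + j755 → |·| = √(200²+755²) = √610025 ≈ 781.04, ∠ = arctan(755/200) ≈ 75.16°
∠T = 157.18° − 247.21° = -90.03°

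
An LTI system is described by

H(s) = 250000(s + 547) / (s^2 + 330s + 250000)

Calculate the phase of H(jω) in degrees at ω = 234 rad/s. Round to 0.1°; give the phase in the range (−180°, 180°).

1.6°

At s = jω = j234:
zero (s+547): 547 + j234 → |·| = √(547²+234²) = √353965 ≈ 594.95, ∠ = arctan(234/547) ≈ 23.16°
quadratic: (j234)² + 330·j234 + 250000 = 195244 + j77220 → |·| ≈ 2.0996e+05, ∠ ≈ 21.58°
∠H = 23.16° − 21.58° = 1.58°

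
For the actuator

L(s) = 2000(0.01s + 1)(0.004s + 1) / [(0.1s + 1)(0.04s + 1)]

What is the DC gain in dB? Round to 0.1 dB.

66.0 dB

L(0) = 2000 · 1 / 1 = 2000
20 log₁₀(2000) ≈ 66.02 dB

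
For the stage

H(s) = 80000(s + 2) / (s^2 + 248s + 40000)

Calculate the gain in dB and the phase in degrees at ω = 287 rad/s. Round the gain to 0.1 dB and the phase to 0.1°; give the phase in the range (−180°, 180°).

At s = jω = j287:
zero (s+2): 2 + j287 → |·| = √(2²+287²) = √82373 ≈ 287.01, ∠ = arctan(287/2) ≈ 89.60°
quadratic: (j287)² + 248·j287 + 40000 = -42369 + j71176 → |·| ≈ 82832, ∠ ≈ 120.76°
|H| = 80000 · 287.01 / 82832 ≈ 277.2
Gain = 20 log₁₀(277.2) ≈ 48.86 dB
∠H = 89.60° − 120.76° = -31.16°

48.9 dB, -31.2°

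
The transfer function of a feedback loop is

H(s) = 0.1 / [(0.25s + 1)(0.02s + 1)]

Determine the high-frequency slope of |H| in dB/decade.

-40 dB/decade

Each pole contributes −20 dB/decade at high frequency; each zero contributes +20 dB/decade.
Net: 0 zero(s) − 2 pole(s) → -40 dB/decade.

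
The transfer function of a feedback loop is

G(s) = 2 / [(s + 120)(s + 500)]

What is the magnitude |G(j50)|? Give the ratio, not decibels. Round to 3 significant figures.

3.06e-05

At s = jω = j50:
pole (s+120): 120 + j50 → |·| = √(120²+50²) = √16900 ≈ 130, ∠ = arctan(50/120) ≈ 22.62°
pole (s+500): 500 + j50 → |·| = √(500²+50²) = √252500 ≈ 502.49, ∠ = arctan(50/500) ≈ 5.71°
|G| = 2 / 65324 ≈ 3.0617e-05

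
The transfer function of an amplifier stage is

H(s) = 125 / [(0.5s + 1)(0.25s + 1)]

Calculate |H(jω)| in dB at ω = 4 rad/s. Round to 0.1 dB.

31.9 dB

At ω = 4 rad/s:
pole (1 + j4·0.5) = 1 + j2 → |·| ≈ 2.2361, ∠ ≈ 63.43°
pole (1 + j4·0.25) = 1 + j1 → |·| ≈ 1.4142, ∠ ≈ 45.00°
|H| = 125 · 1 / (2.2361 · 1.4142) ≈ 39.528
Gain = 20 log₁₀(39.528) ≈ 31.94 dB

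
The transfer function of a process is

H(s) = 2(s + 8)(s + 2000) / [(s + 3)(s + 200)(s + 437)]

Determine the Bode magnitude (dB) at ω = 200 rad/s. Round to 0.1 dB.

At s = jω = j200:
zero (s+8): 8 + j200 → |·| = √(8²+200²) = √40064 ≈ 200.16, ∠ = arctan(200/8) ≈ 87.71°
zero (s+2000): 2000 + j200 → |·| = √(2000²+200²) = √4040000 ≈ 2010, ∠ = arctan(200/2000) ≈ 5.71°
pole (s+3): 3 + j200 → |·| = √(3²+200²) = √40009 ≈ 200.02, ∠ = arctan(200/3) ≈ 89.14°
pole (s+200): 200 + j200 → |·| = √(200²+200²) = √80000 ≈ 282.84, ∠ = arctan(200/200) ≈ 45.00°
pole (s+437): 437 + j200 → |·| = √(437²+200²) = √230969 ≈ 480.59, ∠ = arctan(200/437) ≈ 24.59°
|H| = 2 · 4.0232e+05 / 2.7189e+07 ≈ 0.029594
Gain = 20 log₁₀(0.029594) ≈ -30.58 dB

-30.6 dB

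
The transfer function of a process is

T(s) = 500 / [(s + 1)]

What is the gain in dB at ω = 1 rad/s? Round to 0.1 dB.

51.0 dB

At ω = 1 rad/s:
pole (1 + j1·1) = 1 + j1 → |·| ≈ 1.4142, ∠ ≈ 45.00°
|T| = 500 · 1 / (1.4142) ≈ 353.56
Gain = 20 log₁₀(353.56) ≈ 50.97 dB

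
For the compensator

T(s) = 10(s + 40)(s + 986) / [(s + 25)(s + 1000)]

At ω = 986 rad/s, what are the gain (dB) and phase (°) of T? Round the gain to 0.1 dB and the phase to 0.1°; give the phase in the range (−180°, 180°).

19.9 dB, -0.5°

At s = jω = j986:
zero (s+40): 40 + j986 → |·| = √(40²+986²) = √973796 ≈ 986.81, ∠ = arctan(986/40) ≈ 87.68°
zero (s+986): 986 + j986 → |·| = √(986²+986²) = √1944392 ≈ 1394.4, ∠ = arctan(986/986) ≈ 45.00°
pole (s+25): 25 + j986 → |·| = √(25²+986²) = √972821 ≈ 986.32, ∠ = arctan(986/25) ≈ 88.55°
pole (s+1000): 1000 + j986 → |·| = √(1000²+986²) = √1972196 ≈ 1404.3, ∠ = arctan(986/1000) ≈ 44.60°
|T| = 10 · 1.376e+06 / 1.3851e+06 ≈ 9.9343
Gain = 20 log₁₀(9.9343) ≈ 19.94 dB
∠T = 132.68° − 133.15° = -0.47°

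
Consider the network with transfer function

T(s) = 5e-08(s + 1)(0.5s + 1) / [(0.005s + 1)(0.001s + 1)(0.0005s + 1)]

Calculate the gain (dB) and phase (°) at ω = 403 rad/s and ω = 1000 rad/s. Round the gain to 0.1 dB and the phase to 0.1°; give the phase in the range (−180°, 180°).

At ω = 403 rad/s:
zero (1 + j403·1) = 1 + j403 → |·| ≈ 403, ∠ ≈ 89.86°
zero (1 + j403·0.5) = 1 + j201.5 → |·| ≈ 201.5, ∠ ≈ 89.72°
pole (1 + j403·0.005) = 1 + j2.015 → |·| ≈ 2.2495, ∠ ≈ 63.61°
pole (1 + j403·0.001) = 1 + j0.403 → |·| ≈ 1.0782, ∠ ≈ 21.95°
pole (1 + j403·0.0005) = 1 + j0.2015 → |·| ≈ 1.0201, ∠ ≈ 11.39°
|T| = 5e-08 · 403 · 201.5 / (2.2495 · 1.0782 · 1.0201) ≈ 0.0016411
Gain = 20 log₁₀(0.0016411) ≈ -55.70 dB
∠T = (89.86° + 89.72°) − (63.61° + 21.95° + 11.39°) = 82.63°

At ω = 1000 rad/s:
zero (1 + j1000·1) = 1 + j1000 → |·| ≈ 1000, ∠ ≈ 89.94°
zero (1 + j1000·0.5) = 1 + j500 → |·| ≈ 500, ∠ ≈ 89.89°
pole (1 + j1000·0.005) = 1 + j5 → |·| ≈ 5.099, ∠ ≈ 78.69°
pole (1 + j1000·0.001) = 1 + j1 → |·| ≈ 1.4142, ∠ ≈ 45.00°
pole (1 + j1000·0.0005) = 1 + j0.5 → |·| ≈ 1.118, ∠ ≈ 26.57°
|T| = 5e-08 · 1000 · 500 / (5.099 · 1.4142 · 1.118) ≈ 0.003101
Gain = 20 log₁₀(0.003101) ≈ -50.17 dB
∠T = (89.94° + 89.89°) − (78.69° + 45.00° + 26.57°) = 29.57°

ω = 403: -55.7 dB, 82.6°; ω = 1000: -50.2 dB, 29.6°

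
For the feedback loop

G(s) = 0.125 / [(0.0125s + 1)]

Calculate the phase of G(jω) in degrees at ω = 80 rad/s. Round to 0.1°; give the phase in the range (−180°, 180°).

-45.0°

At ω = 80 rad/s:
pole (1 + j80·0.0125) = 1 + j1 → |·| ≈ 1.4142, ∠ ≈ 45.00°
∠G = (0°) − (45.00°) = -45.00°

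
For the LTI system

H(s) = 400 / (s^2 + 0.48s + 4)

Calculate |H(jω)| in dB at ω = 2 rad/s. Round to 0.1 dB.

52.4 dB

At s = jω = j2:
quadratic: (j2)² + 0.48·j2 + 4 = 0 + j0.96 → |·| ≈ 0.96, ∠ ≈ 90.00°
|H| = 400 / 0.96 ≈ 416.67
Gain = 20 log₁₀(416.67) ≈ 52.40 dB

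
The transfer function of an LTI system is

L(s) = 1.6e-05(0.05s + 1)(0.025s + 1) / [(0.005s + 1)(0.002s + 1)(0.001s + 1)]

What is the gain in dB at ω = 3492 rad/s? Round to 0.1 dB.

-65.3 dB

At ω = 3492 rad/s:
zero (1 + j3492·0.05) = 1 + j174.6 → |·| ≈ 174.6, ∠ ≈ 89.67°
zero (1 + j3492·0.025) = 1 + j87.3 → |·| ≈ 87.306, ∠ ≈ 89.34°
pole (1 + j3492·0.005) = 1 + j17.46 → |·| ≈ 17.489, ∠ ≈ 86.72°
pole (1 + j3492·0.002) = 1 + j6.984 → |·| ≈ 7.0552, ∠ ≈ 81.85°
pole (1 + j3492·0.001) = 1 + j3.492 → |·| ≈ 3.6324, ∠ ≈ 74.02°
|L| = 1.6e-05 · 174.6 · 87.306 / (17.489 · 7.0552 · 3.6324) ≈ 0.00054418
Gain = 20 log₁₀(0.00054418) ≈ -65.29 dB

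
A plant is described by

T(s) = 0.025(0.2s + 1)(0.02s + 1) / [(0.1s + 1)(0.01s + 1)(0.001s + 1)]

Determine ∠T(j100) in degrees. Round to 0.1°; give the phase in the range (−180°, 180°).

At ω = 100 rad/s:
zero (1 + j100·0.2) = 1 + j20 → |·| ≈ 20.025, ∠ ≈ 87.14°
zero (1 + j100·0.02) = 1 + j2 → |·| ≈ 2.2361, ∠ ≈ 63.43°
pole (1 + j100·0.1) = 1 + j10 → |·| ≈ 10.05, ∠ ≈ 84.29°
pole (1 + j100·0.01) = 1 + j1 → |·| ≈ 1.4142, ∠ ≈ 45.00°
pole (1 + j100·0.001) = 1 + j0.1 → |·| ≈ 1.005, ∠ ≈ 5.71°
∠T = (87.14° + 63.43°) − (84.29° + 45.00° + 5.71°) = 15.57°

15.6°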